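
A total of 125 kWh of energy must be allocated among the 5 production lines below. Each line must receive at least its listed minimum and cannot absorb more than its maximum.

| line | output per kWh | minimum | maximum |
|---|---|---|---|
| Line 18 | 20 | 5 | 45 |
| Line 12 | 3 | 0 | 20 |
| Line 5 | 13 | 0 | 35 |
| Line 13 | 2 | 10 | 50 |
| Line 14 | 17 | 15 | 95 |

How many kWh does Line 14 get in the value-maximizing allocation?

70

Meeting every minimum uses 5+0+0+10+15 = 30 kWh, leaving 95.
Rank by output per kWh: Line 18 20 > Line 14 17 > Line 5 13 > Line 12 3 > Line 13 2.
Give Line 18 40 more to hit its cap of 45 ; 55 left.
Line 14 has room for 80 more but only 55 remain, so it gets 70.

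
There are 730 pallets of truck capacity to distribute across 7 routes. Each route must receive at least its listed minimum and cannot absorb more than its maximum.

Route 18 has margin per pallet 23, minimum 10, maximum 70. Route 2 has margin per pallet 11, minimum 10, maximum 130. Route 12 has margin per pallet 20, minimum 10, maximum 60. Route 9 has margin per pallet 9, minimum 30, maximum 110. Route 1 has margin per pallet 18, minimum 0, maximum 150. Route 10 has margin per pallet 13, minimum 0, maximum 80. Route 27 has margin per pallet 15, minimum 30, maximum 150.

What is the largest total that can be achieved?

Meeting every minimum uses 10+10+10+30+0+0+30 = 90 pallets, leaving 640.
Order the routes by margin per pallet: Route 18 23 > Route 12 20 > Route 1 18 > Route 27 15 > Route 10 13 > Route 2 11 > Route 9 9.
Route 18: +60 to 70 (cap) → 580 left.
Route 12 takes 50 more to reach its cap of 60 → 530 left.
Route 1: +150 to 150 (cap) → 380 left.
Give Route 27 120 more to hit its cap of 150 → 260 left.
Route 10: +80 to 80 (cap) → 180 left.
Route 2 takes 120 more to reach its cap of 130 → 60 left.
Only 60 left; Route 9 takes them to reach 90.
Total = 23×70 + 11×130 + 20×60 + 9×90 + 18×150 + 13×80 + 15×150 = 11040.

11040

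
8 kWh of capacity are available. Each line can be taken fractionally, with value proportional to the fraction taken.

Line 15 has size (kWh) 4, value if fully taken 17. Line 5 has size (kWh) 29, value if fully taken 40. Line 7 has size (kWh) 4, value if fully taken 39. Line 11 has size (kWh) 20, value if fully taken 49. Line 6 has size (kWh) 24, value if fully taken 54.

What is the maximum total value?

56

Best value per unit of size first: Line 7 39/4≈9.75, Line 15 17/4≈4.25, Line 11 49/20≈2.45, Line 6 54/24≈2.25, Line 5 40/29≈1.38.
All 4 kWh of Line 7 fit (value 39) ; 4 remain.
All 4 kWh of Line 15 fit (value 17) ; 0 remain.
Total value = 56.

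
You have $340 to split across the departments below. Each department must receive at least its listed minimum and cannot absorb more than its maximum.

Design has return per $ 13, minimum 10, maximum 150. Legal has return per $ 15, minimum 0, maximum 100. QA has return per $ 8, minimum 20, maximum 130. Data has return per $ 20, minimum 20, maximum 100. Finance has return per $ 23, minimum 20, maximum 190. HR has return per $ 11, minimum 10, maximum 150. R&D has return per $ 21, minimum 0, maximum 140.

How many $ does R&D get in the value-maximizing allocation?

Meeting every minimum uses 10+0+20+20+20+10+0 = 80 $, leaving 260.
Rank by return per $: Finance 23 > R&D 21 > Data 20 > Legal 15 > Design 13 > HR 11 > QA 8.
Finance: +170 to 190 (cap) → 90 left.
R&D has room for 140 more but only 90 remain, so it gets 90.

90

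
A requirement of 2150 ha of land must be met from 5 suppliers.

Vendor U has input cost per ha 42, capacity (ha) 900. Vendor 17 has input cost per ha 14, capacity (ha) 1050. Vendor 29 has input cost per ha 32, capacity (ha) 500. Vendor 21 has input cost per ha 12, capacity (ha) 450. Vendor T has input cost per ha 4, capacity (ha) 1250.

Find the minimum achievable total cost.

Use suppliers in increasing cost order.
Vendor T at 4: take all 1250 ha → 900 still needed.
Take 450 from Vendor 21 at 12 → need 450 more.
Vendor 17 at 14: take 450 of its 1050 → requirement met.
Vendor 29, Vendor U: unused.
Cost = 1250×4 + 450×12 + 450×14 = 16700.

16700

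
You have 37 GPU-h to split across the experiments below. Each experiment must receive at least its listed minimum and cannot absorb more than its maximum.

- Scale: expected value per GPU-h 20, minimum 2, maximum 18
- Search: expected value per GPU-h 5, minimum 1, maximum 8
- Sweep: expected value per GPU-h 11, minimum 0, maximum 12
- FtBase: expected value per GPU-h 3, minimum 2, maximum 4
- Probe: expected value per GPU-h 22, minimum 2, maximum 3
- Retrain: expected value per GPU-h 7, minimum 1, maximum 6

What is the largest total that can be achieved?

576

Meeting every minimum uses 2+1+0+2+2+1 = 8 GPU-h, leaving 29.
Highest expected value per GPU-h first: Probe 22 > Scale 20 > Sweep 11 > Retrain 7 > Search 5 > FtBase 3.
Give Probe 1 more to hit its cap of 3 → 28 left.
Give Scale 16 more to hit its cap of 18 → 12 left.
Sweep: +12 to 12 (cap) → 0 left.
Total = 20×18 + 5×1 + 11×12 + 3×2 + 22×3 + 7×1 = 576.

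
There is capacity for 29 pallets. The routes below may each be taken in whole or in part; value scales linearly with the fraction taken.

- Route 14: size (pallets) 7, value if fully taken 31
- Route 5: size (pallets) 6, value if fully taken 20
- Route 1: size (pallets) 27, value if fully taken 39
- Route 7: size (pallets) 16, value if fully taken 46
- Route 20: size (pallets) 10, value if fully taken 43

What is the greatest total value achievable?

111.25

Best value per unit of size first: Route 14 31/7≈4.43, Route 20 43/10≈4.3, Route 5 20/6≈3.33, Route 7 46/16≈2.88, Route 1 39/27≈1.44.
Route 14: take in full, 7 pallets for value 31 → 22 left.
Route 20: take in full, 10 pallets for value 43 → 12 left.
Take all of Route 5 (6 pallets, value 20) → 6 pallets left.
Fill the last 6 pallets with part of Route 7: 6/16 of it earns 17.25.
Total value = 111.25.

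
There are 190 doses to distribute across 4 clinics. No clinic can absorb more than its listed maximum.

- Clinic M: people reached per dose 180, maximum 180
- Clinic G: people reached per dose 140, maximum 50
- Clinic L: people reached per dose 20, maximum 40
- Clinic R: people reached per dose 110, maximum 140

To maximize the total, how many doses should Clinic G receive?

Highest people reached per dose first: Clinic M 180 > Clinic G 140 > Clinic R 110 > Clinic L 20.
Clinic M: +180 to 180 (cap) ; 10 left.
Only 10 left; Clinic G takes them to reach 10.

10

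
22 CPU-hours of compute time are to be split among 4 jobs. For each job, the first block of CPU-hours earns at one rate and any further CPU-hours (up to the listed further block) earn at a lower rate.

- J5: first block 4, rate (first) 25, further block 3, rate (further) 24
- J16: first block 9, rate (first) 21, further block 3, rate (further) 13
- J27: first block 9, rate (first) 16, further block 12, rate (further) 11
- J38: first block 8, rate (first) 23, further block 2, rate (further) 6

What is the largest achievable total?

503

Order all 8 blocks by rate: J5/first 25 > J5/second 24 > J38/first 23 > J16/first 21 > J27/first 16 > J16/second 13 > J27/second 11 > J38/second 6.
J5/first (25): +4 → 18 left.
J5/second (24): +3 → 15 left.
J38 first at 23: fill all 8 → 7 left.
J16/first: +7 of 9 at 21; pool empty.
Total = 25×4 + 24×3 + 23×8 + 21×7 = 503.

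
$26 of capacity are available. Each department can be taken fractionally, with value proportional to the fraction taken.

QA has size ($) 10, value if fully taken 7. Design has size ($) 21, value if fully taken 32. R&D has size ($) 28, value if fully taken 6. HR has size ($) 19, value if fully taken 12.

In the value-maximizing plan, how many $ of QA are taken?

5

Sort by value density: Design 32/21≈1.52, QA 7/10≈0.7, HR 12/19≈0.632, R&D 6/28≈0.214.
Design: take in full, 21 $ for value 32 → 5 left.
5 $ left: a 5/10 share of QA gives 7×5/10 = 3.5.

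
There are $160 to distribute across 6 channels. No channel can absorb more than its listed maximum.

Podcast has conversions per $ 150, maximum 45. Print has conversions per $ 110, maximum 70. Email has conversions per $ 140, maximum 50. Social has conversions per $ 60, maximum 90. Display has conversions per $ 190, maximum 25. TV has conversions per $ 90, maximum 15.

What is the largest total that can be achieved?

Highest conversions per $ first: Display 190 > Podcast 150 > Email 140 > Print 110 > TV 90 > Social 60.
Give Display 25 to hit its cap of 25 → 135 left.
Podcast: +45 to 45 (cap) → 90 left.
Give Email 50 to hit its cap of 50 → 40 left.
Print: +40 (room for 70) → 40. Pool exhausted.
Total = 150×45 + 110×40 + 140×50 + 190×25 = 22900.

22900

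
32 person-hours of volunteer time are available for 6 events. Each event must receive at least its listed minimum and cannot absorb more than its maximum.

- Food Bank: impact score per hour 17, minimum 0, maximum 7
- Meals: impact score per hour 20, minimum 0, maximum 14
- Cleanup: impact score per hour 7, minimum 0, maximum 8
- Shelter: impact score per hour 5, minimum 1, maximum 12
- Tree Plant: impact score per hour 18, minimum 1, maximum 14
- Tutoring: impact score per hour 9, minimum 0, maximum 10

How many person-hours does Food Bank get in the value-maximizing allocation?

3

Meeting every minimum uses 0+0+0+1+1+0 = 2 person-hours, leaving 30.
Highest impact score per hour first: Meals 20 > Tree Plant 18 > Food Bank 17 > Tutoring 9 > Cleanup 7 > Shelter 5.
Give Meals 14 more to hit its cap of 14 — 16 left.
Give Tree Plant 13 more to hit its cap of 14 — 3 left.
Only 3 left; Food Bank takes them to reach 3.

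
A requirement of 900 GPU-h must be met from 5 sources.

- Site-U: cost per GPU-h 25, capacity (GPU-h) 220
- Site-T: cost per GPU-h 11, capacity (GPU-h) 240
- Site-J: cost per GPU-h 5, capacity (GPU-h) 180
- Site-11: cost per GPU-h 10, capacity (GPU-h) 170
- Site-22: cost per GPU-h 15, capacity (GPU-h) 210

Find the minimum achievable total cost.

Use sources in increasing cost order.
Take 180 from Site-J at 5 → need 720 more.
Take 170 from Site-11 at 10 → need 550 more.
Site-T (11): use full 240 → 310 GPU-h to go.
Site-22 (15): use full 210 → 100 GPU-h to go.
Site-U at 25: take 100 of its 220 → requirement met.
Cost = 180×5 + 170×10 + 240×11 + 210×15 + 100×25 = 10890.

10890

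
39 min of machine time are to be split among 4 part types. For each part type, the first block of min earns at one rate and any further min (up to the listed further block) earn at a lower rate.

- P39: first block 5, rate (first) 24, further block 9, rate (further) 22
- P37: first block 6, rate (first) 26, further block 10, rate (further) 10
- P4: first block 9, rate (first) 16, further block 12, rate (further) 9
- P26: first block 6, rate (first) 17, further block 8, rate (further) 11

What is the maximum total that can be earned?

764

Treat each block as its own option and order by rate: P37/first 26 > P39/first 24 > P39/second 22 > P26/first 17 > P4/first 16 > P26/second 11 > P37/second 10 > P4/second 9.
P37/first (26): +6 → 33 left.
P39 first at 24: fill all 5 → 28 left.
P39/second (22): +9 → 19 left.
Fill P26 first block (6 at 17) → 13 left.
P4 first at 16: fill all 9 → 4 left.
4 remain; put them into P26 second at 11.
Total = 26×6 + 24×5 + 22×9 + 17×6 + 16×9 + 11×4 = 764.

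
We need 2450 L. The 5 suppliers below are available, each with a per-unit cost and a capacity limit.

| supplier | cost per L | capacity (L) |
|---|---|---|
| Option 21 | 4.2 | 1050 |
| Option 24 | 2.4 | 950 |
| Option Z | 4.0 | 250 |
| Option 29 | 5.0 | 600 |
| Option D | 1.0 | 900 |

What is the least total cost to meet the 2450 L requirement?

Fill from the cheapest supplier first.
Take 900 from Option D at 1.0 ; need 1550 more.
Option 24 at 2.4: take all 950 L ; 600 still needed.
Take 250 from Option Z at 4.0 ; need 350 more.
Take 350 from Option 21 at 4.2 to finish.
Option 29: unused.
Cost = 900×1.0 + 950×2.4 + 250×4.0 + 350×4.2 = 5650.

5650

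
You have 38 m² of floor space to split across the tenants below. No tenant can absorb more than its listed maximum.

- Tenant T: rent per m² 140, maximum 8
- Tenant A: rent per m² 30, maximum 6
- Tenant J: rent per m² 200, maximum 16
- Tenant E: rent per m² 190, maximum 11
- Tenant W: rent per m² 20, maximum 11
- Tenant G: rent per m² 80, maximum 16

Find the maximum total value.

Rank by rent per m²: Tenant J 200 > Tenant E 190 > Tenant T 140 > Tenant G 80 > Tenant A 30 > Tenant W 20.
Give Tenant J 16 to hit its cap of 16 — 22 left.
Give Tenant E 11 to hit its cap of 11 — 11 left.
Tenant T takes 8 to reach its cap of 8 — 3 left.
Tenant G has room for 16 but only 3 remain, so it gets 3.
Total = 140×8 + 200×16 + 190×11 + 80×3 = 6650.

6650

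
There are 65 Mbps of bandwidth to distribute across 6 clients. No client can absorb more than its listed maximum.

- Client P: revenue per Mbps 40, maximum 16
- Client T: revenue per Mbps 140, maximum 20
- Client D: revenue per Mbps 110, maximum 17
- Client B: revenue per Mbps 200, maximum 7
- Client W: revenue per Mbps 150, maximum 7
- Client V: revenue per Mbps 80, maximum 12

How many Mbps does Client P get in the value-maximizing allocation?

2

Order the clients by revenue per Mbps: Client B 200 > Client W 150 > Client T 140 > Client D 110 > Client V 80 > Client P 40.
Give Client B 7 to hit its cap of 7 ; 58 left.
Give Client W 7 to hit its cap of 7 ; 51 left.
Client T takes 20 to reach its cap of 20 ; 31 left.
Client D takes 17 to reach its cap of 17 ; 14 left.
Give Client V 12 to hit its cap of 12 ; 2 left.
Only 2 left; Client P takes them to reach 2.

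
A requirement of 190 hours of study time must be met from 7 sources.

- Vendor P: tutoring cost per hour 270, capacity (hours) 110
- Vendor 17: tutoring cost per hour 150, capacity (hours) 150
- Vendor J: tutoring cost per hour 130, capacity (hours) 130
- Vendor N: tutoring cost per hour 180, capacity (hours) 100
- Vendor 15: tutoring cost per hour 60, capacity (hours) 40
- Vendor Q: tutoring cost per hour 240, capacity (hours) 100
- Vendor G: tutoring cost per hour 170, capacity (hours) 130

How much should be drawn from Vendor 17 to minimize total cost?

Use sources in increasing cost order.
Take 40 from Vendor 15 at 60 ; need 150 more.
Vendor J (130): use full 130 ; 20 hours to go.
Vendor 17 (150): take the remaining 20 ; done.
Vendor G, Vendor N, Vendor Q, Vendor P: unused.

20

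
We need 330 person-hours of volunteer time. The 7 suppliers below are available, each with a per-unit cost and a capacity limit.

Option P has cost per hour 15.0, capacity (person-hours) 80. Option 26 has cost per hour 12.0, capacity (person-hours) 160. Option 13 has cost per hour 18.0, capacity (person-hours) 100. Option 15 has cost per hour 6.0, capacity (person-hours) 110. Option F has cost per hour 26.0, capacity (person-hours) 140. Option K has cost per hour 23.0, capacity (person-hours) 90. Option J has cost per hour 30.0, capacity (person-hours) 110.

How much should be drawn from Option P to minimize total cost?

Fill from the cheapest supplier first.
Option 15 at 6.0: take all 110 person-hours ; 220 still needed.
Option 26 (12.0): use full 160 ; 60 person-hours to go.
Option P at 15.0: take 60 of its 80 ; requirement met.
Option 13, Option K, Option F, Option J: unused.

60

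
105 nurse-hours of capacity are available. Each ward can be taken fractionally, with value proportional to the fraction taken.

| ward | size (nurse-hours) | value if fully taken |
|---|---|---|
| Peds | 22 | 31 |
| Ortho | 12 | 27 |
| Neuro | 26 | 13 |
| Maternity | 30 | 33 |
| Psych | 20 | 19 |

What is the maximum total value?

Rank by value-to-size ratio: Ortho 27/12≈2.25, Peds 31/22≈1.41, Maternity 33/30≈1.1, Psych 19/20≈0.95, Neuro 13/26≈0.5.
Ortho: take in full, 12 nurse-hours for value 27 → 93 left.
Peds: take in full, 22 nurse-hours for value 31 → 71 left.
All 30 nurse-hours of Maternity fit (value 33) → 41 remain.
Take all of Psych (20 nurse-hours, value 19) → 21 nurse-hours left.
21 nurse-hours left: a 21/26 share of Neuro gives 13×21/26 = 10.5.
Total value = 120.5.

120.5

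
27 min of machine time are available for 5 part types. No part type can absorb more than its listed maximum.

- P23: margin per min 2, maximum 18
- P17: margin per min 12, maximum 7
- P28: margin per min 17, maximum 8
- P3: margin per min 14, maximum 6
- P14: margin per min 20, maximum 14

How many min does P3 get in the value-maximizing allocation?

5

Rank by margin per min: P14 20 > P28 17 > P3 14 > P17 12 > P23 2.
P14 takes 14 to reach its cap of 14 ; 13 left.
P28: +8 to 8 (cap) ; 5 left.
Only 5 left; P3 takes them to reach 5.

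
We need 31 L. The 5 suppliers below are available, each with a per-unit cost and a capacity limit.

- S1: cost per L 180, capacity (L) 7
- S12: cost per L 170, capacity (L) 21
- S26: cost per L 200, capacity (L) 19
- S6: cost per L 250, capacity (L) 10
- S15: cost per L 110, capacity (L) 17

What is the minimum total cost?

4250

Use suppliers in increasing cost order.
Take 17 from S15 at 110 → need 14 more.
S12 at 170: take 14 of its 21 → requirement met.
S1, S26, S6: unused.
Cost = 17×110 + 14×170 = 4250.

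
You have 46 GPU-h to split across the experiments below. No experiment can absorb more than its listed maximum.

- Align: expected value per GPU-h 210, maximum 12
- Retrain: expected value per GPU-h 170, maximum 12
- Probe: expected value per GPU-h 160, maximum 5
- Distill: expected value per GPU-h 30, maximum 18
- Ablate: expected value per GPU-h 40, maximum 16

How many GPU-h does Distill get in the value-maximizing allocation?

Order the experiments by expected value per GPU-h: Align 210 > Retrain 170 > Probe 160 > Ablate 40 > Distill 30.
Align: +12 to 12 (cap) → 34 left.
Retrain: +12 to 12 (cap) → 22 left.
Probe takes 5 to reach its cap of 5 → 17 left.
Give Ablate 16 to hit its cap of 16 → 1 left.
Only 1 left; Distill takes them to reach 1.

1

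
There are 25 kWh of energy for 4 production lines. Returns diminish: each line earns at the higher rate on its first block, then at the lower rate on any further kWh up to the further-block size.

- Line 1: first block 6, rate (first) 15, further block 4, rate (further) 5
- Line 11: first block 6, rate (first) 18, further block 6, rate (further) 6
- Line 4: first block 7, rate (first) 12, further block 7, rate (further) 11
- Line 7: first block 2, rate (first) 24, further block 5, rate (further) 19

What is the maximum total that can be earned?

413

Treat each block as its own option and order by rate: Line 7/T1 24 > Line 7/T2 19 > Line 11/T1 18 > Line 1/T1 15 > Line 4/T1 12 > Line 4/T2 11 > Line 11/T2 6 > Line 1/T2 5.
Fill Line 7 T1 block (2 at 24) → 23 left.
Line 7/T2 (19): +5 → 18 left.
Fill Line 11 T1 block (6 at 18) → 12 left.
Fill Line 1 T1 block (6 at 15) → 6 left.
Line 4 T1 at 12: only 6 left, fill 6.
Total = 24×2 + 19×5 + 18×6 + 15×6 + 12×6 = 413.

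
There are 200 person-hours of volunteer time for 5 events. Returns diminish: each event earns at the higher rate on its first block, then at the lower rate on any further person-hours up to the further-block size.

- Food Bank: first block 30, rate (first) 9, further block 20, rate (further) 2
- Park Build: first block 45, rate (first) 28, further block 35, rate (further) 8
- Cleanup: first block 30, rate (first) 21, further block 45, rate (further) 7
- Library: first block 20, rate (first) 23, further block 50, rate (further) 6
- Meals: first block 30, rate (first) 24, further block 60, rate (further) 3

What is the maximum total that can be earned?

Order all 10 blocks by rate: Park Build/first 28 > Meals/first 24 > Library/first 23 > Cleanup/first 21 > Food Bank/first 9 > Park Build/second 8 > Cleanup/second 7 > Library/second 6 > Meals/second 3 > Food Bank/second 2.
Park Build first at 28: fill all 45 ; 155 left.
Fill Meals first block (30 at 24) ; 125 left.
Fill Library first block (20 at 23) ; 105 left.
Fill Cleanup first block (30 at 21) ; 75 left.
Food Bank/first (9): +30 ; 45 left.
Park Build/second (8): +35 ; 10 left.
10 remain; put them into Cleanup second at 7.
Total = 28×45 + 24×30 + 23×20 + 21×30 + 9×30 + 8×35 + 7×10 = 3690.

3690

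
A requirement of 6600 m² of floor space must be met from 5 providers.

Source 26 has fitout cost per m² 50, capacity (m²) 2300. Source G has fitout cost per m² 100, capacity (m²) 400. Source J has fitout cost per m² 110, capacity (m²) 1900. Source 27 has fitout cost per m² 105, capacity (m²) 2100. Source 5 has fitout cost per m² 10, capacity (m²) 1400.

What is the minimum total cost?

Fill from the cheapest provider first.
Source 5 (10): use full 1400 → 5200 m² to go.
Source 26 (50): use full 2300 → 2900 m² to go.
Source G at 100: take all 400 m² → 2500 still needed.
Take 2100 from Source 27 at 105 → need 400 more.
Source J at 110: take 400 of its 1900 → requirement met.
Cost = 1400×10 + 2300×50 + 400×100 + 2100×105 + 400×110 = 433500.

433500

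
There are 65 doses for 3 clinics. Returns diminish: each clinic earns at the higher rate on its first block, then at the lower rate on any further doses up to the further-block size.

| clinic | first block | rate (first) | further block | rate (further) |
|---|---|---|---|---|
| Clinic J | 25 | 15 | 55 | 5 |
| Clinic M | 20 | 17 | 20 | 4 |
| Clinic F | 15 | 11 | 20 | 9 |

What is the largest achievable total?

925

Rank every tier by rate: Clinic M/tier1 17 > Clinic J/tier1 15 > Clinic F/tier1 11 > Clinic F/tier2 9 > Clinic J/tier2 5 > Clinic M/tier2 4.
Fill Clinic M tier1 block (20 at 17) ; 45 left.
Clinic J/tier1 (15): +25 ; 20 left.
Fill Clinic F tier1 block (15 at 11) ; 5 left.
5 remain; put them into Clinic F tier2 at 9.
Total = 17×20 + 15×25 + 11×15 + 9×5 = 925.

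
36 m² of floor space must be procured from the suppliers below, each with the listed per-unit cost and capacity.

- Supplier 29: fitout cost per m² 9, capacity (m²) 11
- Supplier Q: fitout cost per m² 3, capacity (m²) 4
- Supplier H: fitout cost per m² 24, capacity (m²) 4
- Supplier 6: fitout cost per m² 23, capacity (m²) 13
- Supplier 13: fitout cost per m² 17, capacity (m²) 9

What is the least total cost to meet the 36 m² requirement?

540

Fill from the cheapest supplier first.
Supplier Q (3): use full 4 → 32 m² to go.
Take 11 from Supplier 29 at 9 → need 21 more.
Supplier 13 at 17: take all 9 m² → 12 still needed.
Take 12 from Supplier 6 at 23 to finish.
Supplier H: unused.
Cost = 4×3 + 11×9 + 9×17 + 12×23 = 540.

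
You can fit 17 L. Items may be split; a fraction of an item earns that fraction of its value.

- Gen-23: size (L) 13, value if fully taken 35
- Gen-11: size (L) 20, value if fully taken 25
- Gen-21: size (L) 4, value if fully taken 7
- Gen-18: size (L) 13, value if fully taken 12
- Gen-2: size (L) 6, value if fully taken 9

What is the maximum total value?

42

Sort by value density: Gen-23 35/13≈2.69, Gen-21 7/4≈1.75, Gen-2 9/6≈1.5, Gen-11 25/20≈1.25, Gen-18 12/13≈0.923.
Take all of Gen-23 (13 L, value 35) — 4 L left.
Take all of Gen-21 (4 L, value 7) — 0 L left.
Total value = 42.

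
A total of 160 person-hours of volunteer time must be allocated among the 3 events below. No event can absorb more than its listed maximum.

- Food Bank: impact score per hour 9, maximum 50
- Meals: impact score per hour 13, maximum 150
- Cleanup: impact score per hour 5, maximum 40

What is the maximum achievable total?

Rank by impact score per hour: Meals 13 > Food Bank 9 > Cleanup 5.
Meals takes 150 to reach its cap of 150 ; 10 left.
Only 10 left; Food Bank takes them to reach 10.
Total = 9×10 + 13×150 = 2040.

2040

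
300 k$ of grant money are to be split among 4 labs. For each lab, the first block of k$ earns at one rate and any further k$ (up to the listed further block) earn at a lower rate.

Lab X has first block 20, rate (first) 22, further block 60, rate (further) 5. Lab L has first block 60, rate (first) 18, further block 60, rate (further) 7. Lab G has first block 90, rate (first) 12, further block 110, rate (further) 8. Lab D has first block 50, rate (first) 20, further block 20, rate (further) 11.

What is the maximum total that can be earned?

4300

Treat each block as its own option and order by rate: Lab X/first 22 > Lab D/first 20 > Lab L/first 18 > Lab G/first 12 > Lab D/second 11 > Lab G/second 8 > Lab L/second 7 > Lab X/second 5.
Fill Lab X first block (20 at 22) → 280 left.
Fill Lab D first block (50 at 20) → 230 left.
Lab L first at 18: fill all 60 → 170 left.
Lab G first at 12: fill all 90 → 80 left.
Lab D second at 11: fill all 20 → 60 left.
Lab G second at 8: only 60 left, fill 60.
Total = 22×20 + 20×50 + 18×60 + 12×90 + 11×20 + 8×60 = 4300.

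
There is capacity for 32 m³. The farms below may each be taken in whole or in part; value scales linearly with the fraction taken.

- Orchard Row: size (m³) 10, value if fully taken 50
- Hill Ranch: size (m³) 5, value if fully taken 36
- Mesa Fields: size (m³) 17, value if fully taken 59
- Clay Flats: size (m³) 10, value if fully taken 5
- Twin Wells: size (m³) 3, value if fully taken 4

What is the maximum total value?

Sort by value density: Hill Ranch 36/5≈7.2, Orchard Row 50/10≈5, Mesa Fields 59/17≈3.47, Twin Wells 4/3≈1.33, Clay Flats 5/10≈0.5.
Take all of Hill Ranch (5 m³, value 36) — 27 m³ left.
All 10 m³ of Orchard Row fit (value 50) — 17 remain.
Mesa Fields: take in full, 17 m³ for value 59 — 0 left.
Total value = 145.

145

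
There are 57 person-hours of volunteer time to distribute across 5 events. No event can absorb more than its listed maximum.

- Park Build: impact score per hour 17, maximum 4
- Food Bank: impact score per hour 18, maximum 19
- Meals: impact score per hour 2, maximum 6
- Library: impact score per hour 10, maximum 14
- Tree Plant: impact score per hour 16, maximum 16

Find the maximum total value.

814

Order the events by impact score per hour: Food Bank 18 > Park Build 17 > Tree Plant 16 > Library 10 > Meals 2.
Give Food Bank 19 to hit its cap of 19 — 38 left.
Park Build: +4 to 4 (cap) — 34 left.
Tree Plant: +16 to 16 (cap) — 18 left.
Library: +14 to 14 (cap) — 4 left.
Meals has room for 6 but only 4 remain, so it gets 4.
Total = 17×4 + 18×19 + 2×4 + 10×14 + 16×16 = 814.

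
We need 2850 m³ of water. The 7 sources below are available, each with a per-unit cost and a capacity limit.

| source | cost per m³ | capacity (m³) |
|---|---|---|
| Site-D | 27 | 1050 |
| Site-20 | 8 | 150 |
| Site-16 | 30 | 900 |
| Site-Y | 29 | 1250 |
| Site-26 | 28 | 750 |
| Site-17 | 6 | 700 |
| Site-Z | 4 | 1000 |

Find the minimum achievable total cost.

Use sources in increasing cost order.
Site-Z at 4: take all 1000 m³ — 1850 still needed.
Site-17 at 6: take all 700 m³ — 1150 still needed.
Site-20 at 8: take all 150 m³ — 1000 still needed.
Take 1000 from Site-D at 27 to finish.
Site-26, Site-Y, Site-16: unused.
Cost = 1000×4 + 700×6 + 150×8 + 1000×27 = 36400.

36400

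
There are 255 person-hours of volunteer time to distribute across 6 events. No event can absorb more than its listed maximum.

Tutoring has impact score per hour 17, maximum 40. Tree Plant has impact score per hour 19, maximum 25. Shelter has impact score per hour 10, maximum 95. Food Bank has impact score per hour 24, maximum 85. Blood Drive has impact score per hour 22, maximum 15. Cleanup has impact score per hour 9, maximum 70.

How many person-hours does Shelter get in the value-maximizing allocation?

Highest impact score per hour first: Food Bank 24 > Blood Drive 22 > Tree Plant 19 > Tutoring 17 > Shelter 10 > Cleanup 9.
Give Food Bank 85 to hit its cap of 85 → 170 left.
Give Blood Drive 15 to hit its cap of 15 → 155 left.
Tree Plant: +25 to 25 (cap) → 130 left.
Tutoring takes 40 to reach its cap of 40 → 90 left.
Only 90 left; Shelter takes them to reach 90.

90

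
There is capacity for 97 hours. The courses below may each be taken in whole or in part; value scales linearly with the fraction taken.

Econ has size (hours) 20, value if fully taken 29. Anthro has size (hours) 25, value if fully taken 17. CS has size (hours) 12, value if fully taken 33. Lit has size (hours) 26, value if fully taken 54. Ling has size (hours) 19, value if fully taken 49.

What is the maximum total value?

178.6

Best value per unit of size first: CS 33/12≈2.75, Ling 49/19≈2.58, Lit 54/26≈2.08, Econ 29/20≈1.45, Anthro 17/25≈0.68.
CS: take in full, 12 hours for value 33 → 85 left.
Ling: take in full, 19 hours for value 49 → 66 left.
Lit: take in full, 26 hours for value 54 → 40 left.
Econ: take in full, 20 hours for value 29 → 20 left.
20 hours left: a 20/25 share of Anthro gives 17×20/25 = 13.6.
Total value = 178.6.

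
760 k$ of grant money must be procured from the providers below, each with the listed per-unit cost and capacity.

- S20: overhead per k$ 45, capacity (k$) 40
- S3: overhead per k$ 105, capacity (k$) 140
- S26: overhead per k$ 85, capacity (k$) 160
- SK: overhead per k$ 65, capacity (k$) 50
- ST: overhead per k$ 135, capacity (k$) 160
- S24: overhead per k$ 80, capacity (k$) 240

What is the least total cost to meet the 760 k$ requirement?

70100

Cheapest first:
Take 40 from S20 at 45 ; need 720 more.
Take 50 from SK at 65 ; need 670 more.
Take 240 from S24 at 80 ; need 430 more.
S26 (85): use full 160 ; 270 k$ to go.
Take 140 from S3 at 105 ; need 130 more.
ST (135): take the remaining 130 ; done.
Cost = 40×45 + 50×65 + 240×80 + 160×85 + 140×105 + 130×135 = 70100.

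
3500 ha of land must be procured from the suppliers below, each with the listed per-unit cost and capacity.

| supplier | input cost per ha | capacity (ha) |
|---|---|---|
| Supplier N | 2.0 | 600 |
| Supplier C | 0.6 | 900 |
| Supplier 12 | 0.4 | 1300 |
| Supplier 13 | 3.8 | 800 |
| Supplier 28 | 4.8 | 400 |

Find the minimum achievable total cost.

4920

Cheapest first:
Take 1300 from Supplier 12 at 0.4 — need 2200 more.
Take 900 from Supplier C at 0.6 — need 1300 more.
Supplier N (2.0): use full 600 — 700 ha to go.
Take 700 from Supplier 13 at 3.8 to finish.
Supplier 28: unused.
Cost = 1300×0.4 + 900×0.6 + 600×2.0 + 700×3.8 = 4920.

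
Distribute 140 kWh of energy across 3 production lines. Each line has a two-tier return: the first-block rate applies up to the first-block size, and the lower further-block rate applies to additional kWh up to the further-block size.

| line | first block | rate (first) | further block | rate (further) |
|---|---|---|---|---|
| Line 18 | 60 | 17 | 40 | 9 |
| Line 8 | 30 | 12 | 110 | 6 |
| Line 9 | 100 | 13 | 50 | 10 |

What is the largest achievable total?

Treat each block as its own option and order by rate: Line 18/first 17 > Line 9/first 13 > Line 8/first 12 > Line 9/second 10 > Line 18/second 9 > Line 8/second 6.
Line 18 first at 17: fill all 60 — 80 left.
Line 9/first: +80 of 100 at 13; pool empty.
Total = 17×60 + 13×80 = 2060.

2060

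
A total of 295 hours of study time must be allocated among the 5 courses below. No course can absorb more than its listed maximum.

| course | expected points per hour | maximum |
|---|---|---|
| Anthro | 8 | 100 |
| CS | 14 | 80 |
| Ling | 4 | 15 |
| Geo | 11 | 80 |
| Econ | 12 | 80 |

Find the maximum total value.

Highest expected points per hour first: CS 14 > Econ 12 > Geo 11 > Anthro 8 > Ling 4.
CS takes 80 to reach its cap of 80 — 215 left.
Econ takes 80 to reach its cap of 80 — 135 left.
Geo: +80 to 80 (cap) — 55 left.
Only 55 left; Anthro takes them to reach 55.
Total = 8×55 + 14×80 + 11×80 + 12×80 = 3400.

3400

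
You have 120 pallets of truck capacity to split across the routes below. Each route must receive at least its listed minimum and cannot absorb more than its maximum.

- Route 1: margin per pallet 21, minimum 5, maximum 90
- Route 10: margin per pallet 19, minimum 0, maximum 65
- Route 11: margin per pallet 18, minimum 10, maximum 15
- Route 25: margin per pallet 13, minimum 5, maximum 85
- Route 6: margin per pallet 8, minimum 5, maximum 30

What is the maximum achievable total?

2365

Meeting every minimum uses 5+0+10+5+5 = 25 pallets, leaving 95.
Order the routes by margin per pallet: Route 1 21 > Route 10 19 > Route 11 18 > Route 25 13 > Route 6 8.
Route 1 takes 85 more to reach its cap of 90 → 10 left.
Only 10 left; Route 10 takes them to reach 10.
Total = 21×90 + 19×10 + 18×10 + 13×5 + 8×5 = 2365.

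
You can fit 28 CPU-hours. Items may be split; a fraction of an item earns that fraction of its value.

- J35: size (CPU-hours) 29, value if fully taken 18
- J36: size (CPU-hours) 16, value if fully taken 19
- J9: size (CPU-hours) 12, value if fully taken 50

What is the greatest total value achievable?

69

Rank by value-to-size ratio: J9 50/12≈4.17, J36 19/16≈1.19, J35 18/29≈0.621.
All 12 CPU-hours of J9 fit (value 50) ; 16 remain.
All 16 CPU-hours of J36 fit (value 19) ; 0 remain.
Total value = 69.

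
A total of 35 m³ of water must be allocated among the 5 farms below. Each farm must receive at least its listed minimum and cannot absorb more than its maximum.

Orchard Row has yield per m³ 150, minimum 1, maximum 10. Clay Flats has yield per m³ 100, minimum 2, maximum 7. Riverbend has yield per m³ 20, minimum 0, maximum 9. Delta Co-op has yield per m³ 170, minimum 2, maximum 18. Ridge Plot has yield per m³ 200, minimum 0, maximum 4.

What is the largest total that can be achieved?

5660

Meeting every minimum uses 1+2+0+2+0 = 5 m³, leaving 30.
Highest yield per m³ first: Ridge Plot 200 > Delta Co-op 170 > Orchard Row 150 > Clay Flats 100 > Riverbend 20.
Give Ridge Plot 4 more to hit its cap of 4 — 26 left.
Delta Co-op: +16 to 18 (cap) — 10 left.
Give Orchard Row 9 more to hit its cap of 10 — 1 left.
Clay Flats: +1 (room for 5) → 3. Pool exhausted.
Total = 150×10 + 100×3 + 170×18 + 200×4 = 5660.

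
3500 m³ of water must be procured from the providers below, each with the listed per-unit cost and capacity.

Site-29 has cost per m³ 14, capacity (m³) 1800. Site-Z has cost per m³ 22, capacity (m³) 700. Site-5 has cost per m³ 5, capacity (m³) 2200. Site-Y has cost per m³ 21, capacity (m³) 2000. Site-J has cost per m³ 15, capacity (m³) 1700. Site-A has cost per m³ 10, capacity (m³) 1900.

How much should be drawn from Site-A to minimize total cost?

1300

Fill from the cheapest provider first.
Site-5 (5): use full 2200 → 1300 m³ to go.
Take 1300 from Site-A at 10 to finish.
Site-29, Site-J, Site-Y, Site-Z: unused.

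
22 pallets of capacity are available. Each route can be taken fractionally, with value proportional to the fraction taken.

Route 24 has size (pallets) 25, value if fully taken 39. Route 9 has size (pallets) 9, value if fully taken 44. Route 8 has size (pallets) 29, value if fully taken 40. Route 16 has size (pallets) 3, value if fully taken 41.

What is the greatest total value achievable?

Best value per unit of size first: Route 16 41/3≈13.7, Route 9 44/9≈4.89, Route 24 39/25≈1.56, Route 8 40/29≈1.38.
Route 16: take in full, 3 pallets for value 41 — 19 left.
Take all of Route 9 (9 pallets, value 44) — 10 pallets left.
10 pallets left: a 10/25 share of Route 24 gives 39×10/25 = 15.6.
Total value = 100.6.

100.6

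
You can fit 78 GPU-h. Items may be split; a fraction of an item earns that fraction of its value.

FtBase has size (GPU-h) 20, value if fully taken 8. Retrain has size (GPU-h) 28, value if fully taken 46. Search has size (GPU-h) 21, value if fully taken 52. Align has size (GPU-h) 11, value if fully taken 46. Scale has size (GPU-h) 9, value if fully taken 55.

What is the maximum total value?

Rank by value-to-size ratio: Scale 55/9≈6.11, Align 46/11≈4.18, Search 52/21≈2.48, Retrain 46/28≈1.64, FtBase 8/20≈0.4.
Take all of Scale (9 GPU-h, value 55) ; 69 GPU-h left.
Take all of Align (11 GPU-h, value 46) ; 58 GPU-h left.
Search: take in full, 21 GPU-h for value 52 ; 37 left.
Take all of Retrain (28 GPU-h, value 46) ; 9 GPU-h left.
9 GPU-h left: a 9/20 share of FtBase gives 8×9/20 = 3.6.
Total value = 202.6.

202.6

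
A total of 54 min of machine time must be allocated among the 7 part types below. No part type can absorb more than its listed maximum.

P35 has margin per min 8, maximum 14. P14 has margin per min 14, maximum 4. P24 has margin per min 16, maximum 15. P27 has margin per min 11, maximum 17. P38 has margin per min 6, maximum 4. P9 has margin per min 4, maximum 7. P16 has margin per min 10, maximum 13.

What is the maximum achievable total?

653

Highest margin per min first: P24 16 > P14 14 > P27 11 > P16 10 > P35 8 > P38 6 > P9 4.
Give P24 15 to hit its cap of 15 ; 39 left.
P14 takes 4 to reach its cap of 4 ; 35 left.
P27: +17 to 17 (cap) ; 18 left.
P16: +13 to 13 (cap) ; 5 left.
Only 5 left; P35 takes them to reach 5.
Total = 8×5 + 14×4 + 16×15 + 11×17 + 10×13 = 653.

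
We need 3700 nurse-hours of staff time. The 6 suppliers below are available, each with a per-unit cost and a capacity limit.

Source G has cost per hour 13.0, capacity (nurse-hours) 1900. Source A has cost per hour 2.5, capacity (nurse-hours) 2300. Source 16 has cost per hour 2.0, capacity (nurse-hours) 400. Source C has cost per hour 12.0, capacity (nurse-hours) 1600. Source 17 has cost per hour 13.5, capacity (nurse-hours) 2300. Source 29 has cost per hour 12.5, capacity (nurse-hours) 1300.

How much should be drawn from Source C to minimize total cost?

Use suppliers in increasing cost order.
Source 16 (2.0): use full 400 — 3300 nurse-hours to go.
Source A (2.5): use full 2300 — 1000 nurse-hours to go.
Source C at 12.0: take 1000 of its 1600 — requirement met.
Source 29, Source G, Source 17: unused.

1000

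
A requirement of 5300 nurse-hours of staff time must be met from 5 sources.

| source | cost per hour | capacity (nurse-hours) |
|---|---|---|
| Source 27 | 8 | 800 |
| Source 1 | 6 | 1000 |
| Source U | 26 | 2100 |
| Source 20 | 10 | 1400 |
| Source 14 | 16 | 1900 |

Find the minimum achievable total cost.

Cheapest first:
Take 1000 from Source 1 at 6 → need 4300 more.
Source 27 (8): use full 800 → 3500 nurse-hours to go.
Source 20 (10): use full 1400 → 2100 nurse-hours to go.
Source 14 (16): use full 1900 → 200 nurse-hours to go.
Source U (26): take the remaining 200 → done.
Cost = 1000×6 + 800×8 + 1400×10 + 1900×16 + 200×26 = 62000.

62000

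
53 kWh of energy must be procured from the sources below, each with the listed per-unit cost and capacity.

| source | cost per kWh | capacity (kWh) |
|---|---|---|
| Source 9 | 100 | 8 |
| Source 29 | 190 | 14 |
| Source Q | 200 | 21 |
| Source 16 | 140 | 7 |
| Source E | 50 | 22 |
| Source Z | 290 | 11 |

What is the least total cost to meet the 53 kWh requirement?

5940

Cheapest first:
Take 22 from Source E at 50 ; need 31 more.
Take 8 from Source 9 at 100 ; need 23 more.
Take 7 from Source 16 at 140 ; need 16 more.
Source 29 (190): use full 14 ; 2 kWh to go.
Source Q at 200: take 2 of its 21 ; requirement met.
Source Z: unused.
Cost = 22×50 + 8×100 + 7×140 + 14×190 + 2×200 = 5940.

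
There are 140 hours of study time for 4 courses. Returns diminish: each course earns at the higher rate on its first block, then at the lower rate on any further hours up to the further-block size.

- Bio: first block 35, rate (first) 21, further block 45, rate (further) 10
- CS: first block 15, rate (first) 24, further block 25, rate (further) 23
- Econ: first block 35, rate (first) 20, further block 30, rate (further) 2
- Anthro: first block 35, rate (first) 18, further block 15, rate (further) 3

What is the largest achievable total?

2910

Rank every tier by rate: CS/tier1 24 > CS/tier2 23 > Bio/tier1 21 > Econ/tier1 20 > Anthro/tier1 18 > Bio/tier2 10 > Anthro/tier2 3 > Econ/tier2 2.
CS/tier1 (24): +15 — 125 left.
CS tier2 at 23: fill all 25 — 100 left.
Bio tier1 at 21: fill all 35 — 65 left.
Econ tier1 at 20: fill all 35 — 30 left.
30 remain; put them into Anthro tier1 at 18.
Total = 24×15 + 23×25 + 21×35 + 20×35 + 18×30 = 2910.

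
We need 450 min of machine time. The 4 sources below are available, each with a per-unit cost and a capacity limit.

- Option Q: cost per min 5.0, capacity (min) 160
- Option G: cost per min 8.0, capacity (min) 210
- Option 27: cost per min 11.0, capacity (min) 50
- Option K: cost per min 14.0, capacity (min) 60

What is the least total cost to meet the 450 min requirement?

3450

Use sources in increasing cost order.
Take 160 from Option Q at 5.0 ; need 290 more.
Take 210 from Option G at 8.0 ; need 80 more.
Option 27 at 11.0: take all 50 min ; 30 still needed.
Option K (14.0): take the remaining 30 ; done.
Cost = 160×5.0 + 210×8.0 + 50×11.0 + 30×14.0 = 3450.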